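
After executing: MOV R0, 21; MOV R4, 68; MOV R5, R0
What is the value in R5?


Register state trace:
  MOV R0, 21  → R0 = 21
  MOV R4, 68  → R4 = 68
  MOV R5, R0  → R5 = 21
Final: R5 = 21

21


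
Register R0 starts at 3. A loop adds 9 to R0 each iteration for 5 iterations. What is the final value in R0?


Starting value: R0 = 3
  Iter 1: R0 = 3 + 9 = 12
  Iter 2: R0 = 12 + 9 = 21
  Iter 3: R0 = 21 + 9 = 30
  Iter 4: R0 = 30 + 9 = 39
  Iter 5: R0 = 39 + 9 = 48
Final: R0 = 48

48


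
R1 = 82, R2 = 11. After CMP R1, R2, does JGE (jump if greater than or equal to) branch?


Trace:
  R1 = 82, R2 = 11
  CMP R1, R2  → compares 82 vs 11
  JGE checks: is 82 greater than or equal to 11?
  82 > 11, so condition is true
Branch taken: Yes

Yes


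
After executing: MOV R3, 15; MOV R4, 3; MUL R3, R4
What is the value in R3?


Register state trace:
  MOV R3, 15  → R3 = 15
  MOV R4, 3  → R4 = 3
  MUL R3, R4  → R3 = 15 * 3 = 45
Final: R3 = 45

45


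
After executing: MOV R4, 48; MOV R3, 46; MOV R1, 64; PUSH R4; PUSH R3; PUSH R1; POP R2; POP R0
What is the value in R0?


Stack trace (top is rightmost):
  MOV R4, 48  → R4 = 48
  MOV R3, 46  → R3 = 46
  MOV R1, 64  → R1 = 64
  PUSH R4  → stack: [48]
  PUSH R3  → stack: [48, 46]
  PUSH R1  → stack: [48, 46, 64]
  POP R2  → R2 = 64, stack: [48, 46]
  POP R0  → R0 = 46, stack: [48]
Final: R0 = 46

46


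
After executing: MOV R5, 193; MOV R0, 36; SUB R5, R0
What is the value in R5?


Register state trace:
  MOV R5, 193  → R5 = 193
  MOV R0, 36  → R0 = 36
  SUB R5, R0  → R5 = 193 - 36 = 157
Final: R5 = 157

157


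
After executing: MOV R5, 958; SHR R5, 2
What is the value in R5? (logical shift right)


Register state trace:
  MOV R5, 958  → R5 = 958
  SHR R5, 2  → R5 = 958 >> 2 = 958 // 2^2 = 239
Final: R5 = 239

239


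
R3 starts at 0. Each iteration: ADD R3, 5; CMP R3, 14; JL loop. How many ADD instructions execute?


Loop trace (R3 starts at 0, target 14, step 5):
  ADD #1: R3 = 0 + 5 = 5  → 5 < 14, loop
  ADD #2: R3 = 5 + 5 = 10  → 10 < 14, loop
  ADD #3: R3 = 10 + 5 = 15  → 15 >= 14, exit
Total ADD instructions: 3

3


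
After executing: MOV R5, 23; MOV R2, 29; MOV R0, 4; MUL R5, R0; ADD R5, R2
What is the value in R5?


Register state trace:
  MOV R5, 23  → R5 = 23
  MOV R2, 29  → R2 = 29
  MOV R0, 4  → R0 = 4
  MUL R5, R0  → R5 = 23 * 4 = 92
  ADD R5, R2  → R5 = 92 + 29 = 121
Final: R5 = 121

121


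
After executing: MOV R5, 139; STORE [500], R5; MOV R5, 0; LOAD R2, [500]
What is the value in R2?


Register and memory trace:
  MOV R5, 139  → R5 = 139
  STORE [500], R5  → mem[500] = 139
  MOV R5, 0  → R5 = 0
  LOAD R2, [500]  → R2 = mem[500] = 139
Final: R2 = 139

139


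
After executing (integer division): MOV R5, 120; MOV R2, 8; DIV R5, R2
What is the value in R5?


Register state trace:
  MOV R5, 120  → R5 = 120
  MOV R2, 8  → R2 = 8
  DIV R5, R2  → R5 = 120 // 8 = 15
Final: R5 = 15

15


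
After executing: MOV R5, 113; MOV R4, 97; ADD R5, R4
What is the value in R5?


Register state trace:
  MOV R5, 113  → R5 = 113
  MOV R4, 97  → R4 = 97
  ADD R5, R4  → R5 = 113 + 97 = 210
Final: R5 = 210

210


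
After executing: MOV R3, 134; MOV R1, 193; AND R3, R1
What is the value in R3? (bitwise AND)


Register state trace:
  MOV R3, 134  → R3 = 134 (0b10000110)
  MOV R1, 193  → R1 = 193 (0b11000001)
  AND R3, R1  → R3 = 134 AND 193 = 128 (0b10000000)
Final: R3 = 128

128


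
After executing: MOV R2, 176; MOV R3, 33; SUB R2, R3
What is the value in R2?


Register state trace:
  MOV R2, 176  → R2 = 176
  MOV R3, 33  → R3 = 33
  SUB R2, R3  → R2 = 176 - 33 = 143
Final: R2 = 143

143


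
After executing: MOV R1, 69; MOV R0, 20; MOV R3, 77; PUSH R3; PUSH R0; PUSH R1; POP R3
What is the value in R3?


Stack trace (top is rightmost):
  MOV R1, 69  → R1 = 69
  MOV R0, 20  → R0 = 20
  MOV R3, 77  → R3 = 77
  PUSH R3  → stack: [77]
  PUSH R0  → stack: [77, 20]
  PUSH R1  → stack: [77, 20, 69]
  POP R3  → R3 = 69, stack: [77, 20]
Final: R3 = 69

69


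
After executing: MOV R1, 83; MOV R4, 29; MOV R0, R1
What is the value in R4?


Register state trace:
  MOV R1, 83  → R1 = 83
  MOV R4, 29  → R4 = 29
  MOV R0, R1  → R0 = 83
Final: R4 = 29

29


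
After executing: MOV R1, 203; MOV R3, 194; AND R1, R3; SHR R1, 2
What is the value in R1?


Register state trace:
  MOV R1, 203  → R1 = 203 (0b11001011)
  MOV R3, 194  → R3 = 194 (0b11000010)
  AND R1, R3  → R1 = 203 AND 194 = 194 (0b11000010)
  SHR R1, 2  → R1 = 194 >> 2 = 48
Final: R1 = 48

48


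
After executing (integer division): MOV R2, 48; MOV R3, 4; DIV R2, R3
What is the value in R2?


Register state trace:
  MOV R2, 48  → R2 = 48
  MOV R3, 4  → R3 = 4
  DIV R2, R3  → R2 = 48 // 4 = 12
Final: R2 = 12

12


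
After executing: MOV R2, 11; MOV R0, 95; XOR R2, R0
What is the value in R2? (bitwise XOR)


Register state trace:
  MOV R2, 11  → R2 = 11 (0b00001011)
  MOV R0, 95  → R0 = 95 (0b01011111)
  XOR R2, R0  → R2 = 11 XOR 95 = 84 (0b01010100)
Final: R2 = 84

84


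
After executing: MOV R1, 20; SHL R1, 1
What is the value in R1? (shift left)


Register state trace:
  MOV R1, 20  → R1 = 20
  SHL R1, 1  → R1 = 20 << 1 = 20 * 2^1 = 40
Final: R1 = 40

40


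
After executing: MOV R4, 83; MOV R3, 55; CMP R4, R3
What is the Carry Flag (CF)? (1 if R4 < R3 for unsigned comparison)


Register state trace:
  MOV R4, 83  → R4 = 83
  MOV R3, 55  → R3 = 55
  CMP R4, R3  → unsigned 83 - 55: no borrow
  83 >= 55, so CF = 0
CF = 0

0


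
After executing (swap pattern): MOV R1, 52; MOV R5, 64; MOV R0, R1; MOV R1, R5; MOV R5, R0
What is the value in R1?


Register state trace (swap pattern):
  MOV R1, 52  → R1 = 52
  MOV R5, 64  → R5 = 64
  MOV R0, R1  → R0 = 52  (save R1)
  MOV R1, R5  → R1 = 64  (R1 gets R5's value)
  MOV R5, R0  → R5 = 52  (R5 gets saved value)
Final: R1 = 64

64


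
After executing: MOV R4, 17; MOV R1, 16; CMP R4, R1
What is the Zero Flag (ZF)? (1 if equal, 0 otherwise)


Register state trace:
  MOV R4, 17  → R4 = 17
  MOV R1, 16  → R1 = 16
  CMP R4, R1  → computes 17 - 16 = 1
  Result is nonzero, so values are not equal
ZF = 0

0


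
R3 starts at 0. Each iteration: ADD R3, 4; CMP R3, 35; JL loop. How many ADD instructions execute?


Loop trace (R3 starts at 0, target 35, step 4):
  ADD #1: R3 = 0 + 4 = 4  → 4 < 35, loop
  ADD #2: R3 = 4 + 4 = 8  → 8 < 35, loop
  ADD #3: R3 = 8 + 4 = 12  → 12 < 35, loop
  ADD #4: R3 = 12 + 4 = 16  → 16 < 35, loop
  ADD #5: R3 = 16 + 4 = 20  → 20 < 35, loop
  ADD #6: R3 = 20 + 4 = 24  → 24 < 35, loop
  ADD #7: R3 = 24 + 4 = 28  → 28 < 35, loop
  ADD #8: R3 = 28 + 4 = 32  → 32 < 35, loop
  ADD #9: R3 = 32 + 4 = 36  → 36 >= 35, exit
Total ADD instructions: 9

9


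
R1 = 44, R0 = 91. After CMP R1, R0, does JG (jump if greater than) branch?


Trace:
  R1 = 44, R0 = 91
  CMP R1, R0  → compares 44 vs 91
  JG checks: is 44 greater than 91?
  44 < 91, so condition is false
Branch taken: No

No


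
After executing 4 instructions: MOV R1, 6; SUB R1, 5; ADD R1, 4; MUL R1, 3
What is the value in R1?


Register state trace:
  MOV R1, 6  → R1 = 6
  SUB R1, 5  → R1 = 6 - 5 = 1
  ADD R1, 4  → R1 = 1 + 4 = 5
  MUL R1, 3  → R1 = 5 * 3 = 15
Final: R1 = 15

15


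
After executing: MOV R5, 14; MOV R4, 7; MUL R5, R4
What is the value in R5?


Register state trace:
  MOV R5, 14  → R5 = 14
  MOV R4, 7  → R4 = 7
  MUL R5, R4  → R5 = 14 * 7 = 98
Final: R5 = 98

98


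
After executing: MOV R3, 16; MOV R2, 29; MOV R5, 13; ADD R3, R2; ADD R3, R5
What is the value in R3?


Register state trace:
  MOV R3, 16  → R3 = 16
  MOV R2, 29  → R2 = 29
  MOV R5, 13  → R5 = 13
  ADD R3, R2  → R3 = 16 + 29 = 45
  ADD R3, R5  → R3 = 45 + 13 = 58
Final: R3 = 58

58


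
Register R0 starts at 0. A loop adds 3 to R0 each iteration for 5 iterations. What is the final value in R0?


Starting value: R0 = 0
  Iter 1: R0 = 0 + 3 = 3
  Iter 2: R0 = 3 + 3 = 6
  Iter 3: R0 = 6 + 3 = 9
  Iter 4: R0 = 9 + 3 = 12
  Iter 5: R0 = 12 + 3 = 15
Final: R0 = 15

15


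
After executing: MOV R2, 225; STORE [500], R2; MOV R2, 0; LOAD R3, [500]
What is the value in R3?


Register and memory trace:
  MOV R2, 225  → R2 = 225
  STORE [500], R2  → mem[500] = 225
  MOV R2, 0  → R2 = 0
  LOAD R3, [500]  → R3 = mem[500] = 225
Final: R3 = 225

225


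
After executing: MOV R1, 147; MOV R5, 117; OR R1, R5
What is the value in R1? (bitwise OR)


Register state trace:
  MOV R1, 147  → R1 = 147 (0b10010011)
  MOV R5, 117  → R5 = 117 (0b01110101)
  OR R1, R5   → R1 = 147 OR 117 = 247 (0b11110111)
Final: R1 = 247

247


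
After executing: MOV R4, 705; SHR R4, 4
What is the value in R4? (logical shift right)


Register state trace:
  MOV R4, 705  → R4 = 705
  SHR R4, 4  → R4 = 705 >> 4 = 705 // 2^4 = 44
Final: R4 = 44

44


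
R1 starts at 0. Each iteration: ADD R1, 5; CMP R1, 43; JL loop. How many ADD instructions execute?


Loop trace (R1 starts at 0, target 43, step 5):
  ADD #1: R1 = 0 + 5 = 5  → 5 < 43, loop
  ADD #2: R1 = 5 + 5 = 10  → 10 < 43, loop
  ADD #3: R1 = 10 + 5 = 15  → 15 < 43, loop
  ADD #4: R1 = 15 + 5 = 20  → 20 < 43, loop
  ADD #5: R1 = 20 + 5 = 25  → 25 < 43, loop
  ADD #6: R1 = 25 + 5 = 30  → 30 < 43, loop
  ADD #7: R1 = 30 + 5 = 35  → 35 < 43, loop
  ADD #8: R1 = 35 + 5 = 40  → 40 < 43, loop
  ADD #9: R1 = 40 + 5 = 45  → 45 >= 43, exit
Total ADD instructions: 9

9


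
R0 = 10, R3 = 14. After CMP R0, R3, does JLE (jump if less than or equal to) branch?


Trace:
  R0 = 10, R3 = 14
  CMP R0, R3  → compares 10 vs 14
  JLE checks: is 10 less than or equal to 14?
  10 < 14, so condition is true
Branch taken: Yes

Yes


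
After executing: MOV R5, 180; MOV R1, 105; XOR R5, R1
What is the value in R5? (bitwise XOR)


Register state trace:
  MOV R5, 180  → R5 = 180 (0b10110100)
  MOV R1, 105  → R1 = 105 (0b01101001)
  XOR R5, R1  → R5 = 180 XOR 105 = 221 (0b11011101)
Final: R5 = 221

221


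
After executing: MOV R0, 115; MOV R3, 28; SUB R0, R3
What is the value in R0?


Register state trace:
  MOV R0, 115  → R0 = 115
  MOV R3, 28  → R3 = 28
  SUB R0, R3  → R0 = 115 - 28 = 87
Final: R0 = 87

87


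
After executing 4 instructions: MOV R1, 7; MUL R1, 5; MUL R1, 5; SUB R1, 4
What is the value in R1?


Register state trace:
  MOV R1, 7  → R1 = 7
  MUL R1, 5  → R1 = 7 * 5 = 35
  MUL R1, 5  → R1 = 35 * 5 = 175
  SUB R1, 4  → R1 = 175 - 4 = 171
Final: R1 = 171

171


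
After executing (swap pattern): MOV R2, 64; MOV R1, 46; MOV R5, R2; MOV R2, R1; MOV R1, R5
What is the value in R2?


Register state trace (swap pattern):
  MOV R2, 64  → R2 = 64
  MOV R1, 46  → R1 = 46
  MOV R5, R2  → R5 = 64  (save R2)
  MOV R2, R1  → R2 = 46  (R2 gets R1's value)
  MOV R1, R5  → R1 = 64  (R1 gets saved value)
Final: R2 = 46

46


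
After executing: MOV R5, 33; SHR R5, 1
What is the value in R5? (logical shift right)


Register state trace:
  MOV R5, 33  → R5 = 33
  SHR R5, 1  → R5 = 33 >> 1 = 33 // 2^1 = 16
Final: R5 = 16

16


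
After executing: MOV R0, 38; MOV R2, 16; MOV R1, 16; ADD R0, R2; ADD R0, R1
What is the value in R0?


Register state trace:
  MOV R0, 38  → R0 = 38
  MOV R2, 16  → R2 = 16
  MOV R1, 16  → R1 = 16
  ADD R0, R2  → R0 = 38 + 16 = 54
  ADD R0, R1  → R0 = 54 + 16 = 70
Final: R0 = 70

70


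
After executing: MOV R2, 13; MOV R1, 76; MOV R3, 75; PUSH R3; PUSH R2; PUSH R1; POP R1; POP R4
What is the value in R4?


Stack trace (top is rightmost):
  MOV R2, 13  → R2 = 13
  MOV R1, 76  → R1 = 76
  MOV R3, 75  → R3 = 75
  PUSH R3  → stack: [75]
  PUSH R2  → stack: [75, 13]
  PUSH R1  → stack: [75, 13, 76]
  POP R1  → R1 = 76, stack: [75, 13]
  POP R4  → R4 = 13, stack: [75]
Final: R4 = 13

13


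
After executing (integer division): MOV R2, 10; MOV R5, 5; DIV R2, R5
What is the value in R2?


Register state trace:
  MOV R2, 10  → R2 = 10
  MOV R5, 5  → R5 = 5
  DIV R2, R5  → R2 = 10 // 5 = 2
Final: R2 = 2

2


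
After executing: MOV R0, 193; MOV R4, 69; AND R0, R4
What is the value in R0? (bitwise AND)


Register state trace:
  MOV R0, 193  → R0 = 193 (0b11000001)
  MOV R4, 69  → R4 = 69 (0b01000101)
  AND R0, R4  → R0 = 193 AND 69 = 65 (0b01000001)
Final: R0 = 65

65


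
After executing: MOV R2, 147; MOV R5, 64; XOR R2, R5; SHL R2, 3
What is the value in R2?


Register state trace:
  MOV R2, 147  → R2 = 147 (0b10010011)
  MOV R5, 64  → R5 = 64 (0b01000000)
  XOR R2, R5  → R2 = 147 XOR 64 = 211 (0b11010011)
  SHL R2, 3  → R2 = 211 << 3 = 1688
Final: R2 = 1688

1688


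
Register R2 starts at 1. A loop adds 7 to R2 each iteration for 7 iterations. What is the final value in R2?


Starting value: R2 = 1
  Iter 1: R2 = 1 + 7 = 8
  Iter 2: R2 = 8 + 7 = 15
  Iter 3: R2 = 15 + 7 = 22
  Iter 4: R2 = 22 + 7 = 29
  Iter 5: R2 = 29 + 7 = 36
  Iter 6: R2 = 36 + 7 = 43
  Iter 7: R2 = 43 + 7 = 50
Final: R2 = 50

50


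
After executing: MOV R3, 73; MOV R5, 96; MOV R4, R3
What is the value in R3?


Register state trace:
  MOV R3, 73  → R3 = 73
  MOV R5, 96  → R5 = 96
  MOV R4, R3  → R4 = 73
Final: R3 = 73

73


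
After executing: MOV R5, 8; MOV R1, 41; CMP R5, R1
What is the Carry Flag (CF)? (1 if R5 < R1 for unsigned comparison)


Register state trace:
  MOV R5, 8  → R5 = 8
  MOV R1, 41  → R1 = 41
  CMP R5, R1  → unsigned 8 - 41: borrow occurs
  8 < 41, so CF = 1
CF = 1

1


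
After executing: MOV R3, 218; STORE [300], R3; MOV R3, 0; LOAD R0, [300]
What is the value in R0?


Register and memory trace:
  MOV R3, 218  → R3 = 218
  STORE [300], R3  → mem[300] = 218
  MOV R3, 0  → R3 = 0
  LOAD R0, [300]  → R0 = mem[300] = 218
Final: R0 = 218

218


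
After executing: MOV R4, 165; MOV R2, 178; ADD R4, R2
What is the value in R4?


Register state trace:
  MOV R4, 165  → R4 = 165
  MOV R2, 178  → R2 = 178
  ADD R4, R2  → R4 = 165 + 178 = 343
Final: R4 = 343

343


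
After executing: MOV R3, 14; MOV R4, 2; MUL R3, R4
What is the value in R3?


Register state trace:
  MOV R3, 14  → R3 = 14
  MOV R4, 2  → R4 = 2
  MUL R3, R4  → R3 = 14 * 2 = 28
Final: R3 = 28

28


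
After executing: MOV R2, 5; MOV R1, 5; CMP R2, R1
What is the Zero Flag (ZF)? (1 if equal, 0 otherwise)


Register state trace:
  MOV R2, 5  → R2 = 5
  MOV R1, 5  → R1 = 5
  CMP R2, R1  → computes 5 - 5 = 0
  Result is zero, so values are equal
ZF = 1

1


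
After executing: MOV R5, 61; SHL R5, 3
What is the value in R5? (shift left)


Register state trace:
  MOV R5, 61  → R5 = 61
  SHL R5, 3  → R5 = 61 << 3 = 61 * 2^3 = 488
Final: R5 = 488

488


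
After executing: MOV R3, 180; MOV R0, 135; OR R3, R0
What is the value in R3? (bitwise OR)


Register state trace:
  MOV R3, 180  → R3 = 180 (0b10110100)
  MOV R0, 135  → R0 = 135 (0b10000111)
  OR R3, R0   → R3 = 180 OR 135 = 183 (0b10110111)
Final: R3 = 183

183


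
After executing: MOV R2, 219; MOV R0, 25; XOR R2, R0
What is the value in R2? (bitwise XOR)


Register state trace:
  MOV R2, 219  → R2 = 219 (0b11011011)
  MOV R0, 25  → R0 = 25 (0b00011001)
  XOR R2, R0  → R2 = 219 XOR 25 = 194 (0b11000010)
Final: R2 = 194

194


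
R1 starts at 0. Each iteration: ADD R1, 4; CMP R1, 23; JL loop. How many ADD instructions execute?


Loop trace (R1 starts at 0, target 23, step 4):
  ADD #1: R1 = 0 + 4 = 4  → 4 < 23, loop
  ADD #2: R1 = 4 + 4 = 8  → 8 < 23, loop
  ADD #3: R1 = 8 + 4 = 12  → 12 < 23, loop
  ADD #4: R1 = 12 + 4 = 16  → 16 < 23, loop
  ADD #5: R1 = 16 + 4 = 20  → 20 < 23, loop
  ADD #6: R1 = 20 + 4 = 24  → 24 >= 23, exit
Total ADD instructions: 6

6


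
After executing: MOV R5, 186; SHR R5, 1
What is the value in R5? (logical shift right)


Register state trace:
  MOV R5, 186  → R5 = 186
  SHR R5, 1  → R5 = 186 >> 1 = 186 // 2^1 = 93
Final: R5 = 93

93


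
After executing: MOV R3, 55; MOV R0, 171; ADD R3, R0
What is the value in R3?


Register state trace:
  MOV R3, 55  → R3 = 55
  MOV R0, 171  → R0 = 171
  ADD R3, R0  → R3 = 55 + 171 = 226
Final: R3 = 226

226


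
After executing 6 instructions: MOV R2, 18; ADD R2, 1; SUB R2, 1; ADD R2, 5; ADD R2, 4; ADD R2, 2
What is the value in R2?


Register state trace:
  MOV R2, 18  → R2 = 18
  ADD R2, 1  → R2 = 18 + 1 = 19
  SUB R2, 1  → R2 = 19 - 1 = 18
  ADD R2, 5  → R2 = 18 + 5 = 23
  ADD R2, 4  → R2 = 23 + 4 = 27
  ADD R2, 2  → R2 = 27 + 2 = 29
Final: R2 = 29

29


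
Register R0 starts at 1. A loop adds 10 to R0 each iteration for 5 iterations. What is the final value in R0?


Starting value: R0 = 1
  Iter 1: R0 = 1 + 10 = 11
  Iter 2: R0 = 11 + 10 = 21
  Iter 3: R0 = 21 + 10 = 31
  Iter 4: R0 = 31 + 10 = 41
  Iter 5: R0 = 41 + 10 = 51
Final: R0 = 51

51


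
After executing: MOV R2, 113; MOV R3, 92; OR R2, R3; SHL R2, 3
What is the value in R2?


Register state trace:
  MOV R2, 113  → R2 = 113 (0b01110001)
  MOV R3, 92  → R3 = 92 (0b01011100)
  OR R2, R3  → R2 = 113 OR 92 = 125 (0b01111101)
  SHL R2, 3  → R2 = 125 << 3 = 1000
Final: R2 = 1000

1000


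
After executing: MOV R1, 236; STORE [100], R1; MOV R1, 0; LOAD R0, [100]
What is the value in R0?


Register and memory trace:
  MOV R1, 236  → R1 = 236
  STORE [100], R1  → mem[100] = 236
  MOV R1, 0  → R1 = 0
  LOAD R0, [100]  → R0 = mem[100] = 236
Final: R0 = 236

236


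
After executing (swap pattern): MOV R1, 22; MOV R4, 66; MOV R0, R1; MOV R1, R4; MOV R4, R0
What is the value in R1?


Register state trace (swap pattern):
  MOV R1, 22  → R1 = 22
  MOV R4, 66  → R4 = 66
  MOV R0, R1  → R0 = 22  (save R1)
  MOV R1, R4  → R1 = 66  (R1 gets R4's value)
  MOV R4, R0  → R4 = 22  (R4 gets saved value)
Final: R1 = 66

66


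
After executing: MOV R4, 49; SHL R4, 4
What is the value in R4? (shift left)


Register state trace:
  MOV R4, 49  → R4 = 49
  SHL R4, 4  → R4 = 49 << 4 = 49 * 2^4 = 784
Final: R4 = 784

784


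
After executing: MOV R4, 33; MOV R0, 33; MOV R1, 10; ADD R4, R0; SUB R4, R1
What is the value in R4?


Register state trace:
  MOV R4, 33  → R4 = 33
  MOV R0, 33  → R0 = 33
  MOV R1, 10  → R1 = 10
  ADD R4, R0  → R4 = 33 + 33 = 66
  SUB R4, R1  → R4 = 66 - 10 = 56
Final: R4 = 56

56


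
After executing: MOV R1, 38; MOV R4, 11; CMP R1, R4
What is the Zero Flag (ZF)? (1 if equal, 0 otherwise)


Register state trace:
  MOV R1, 38  → R1 = 38
  MOV R4, 11  → R4 = 11
  CMP R1, R4  → computes 38 - 11 = 27
  Result is nonzero, so values are not equal
ZF = 0

0


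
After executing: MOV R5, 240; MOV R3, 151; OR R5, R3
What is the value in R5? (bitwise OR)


Register state trace:
  MOV R5, 240  → R5 = 240 (0b11110000)
  MOV R3, 151  → R3 = 151 (0b10010111)
  OR R5, R3   → R5 = 240 OR 151 = 247 (0b11110111)
Final: R5 = 247

247


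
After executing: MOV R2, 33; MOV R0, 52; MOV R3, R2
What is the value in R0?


Register state trace:
  MOV R2, 33  → R2 = 33
  MOV R0, 52  → R0 = 52
  MOV R3, R2  → R3 = 33
Final: R0 = 52

52


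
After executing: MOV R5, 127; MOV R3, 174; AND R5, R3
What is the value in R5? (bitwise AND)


Register state trace:
  MOV R5, 127  → R5 = 127 (0b01111111)
  MOV R3, 174  → R3 = 174 (0b10101110)
  AND R5, R3  → R5 = 127 AND 174 = 46 (0b00101110)
Final: R5 = 46

46


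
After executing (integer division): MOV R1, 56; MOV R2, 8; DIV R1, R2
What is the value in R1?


Register state trace:
  MOV R1, 56  → R1 = 56
  MOV R2, 8  → R2 = 8
  DIV R1, R2  → R1 = 56 // 8 = 7
Final: R1 = 7

7


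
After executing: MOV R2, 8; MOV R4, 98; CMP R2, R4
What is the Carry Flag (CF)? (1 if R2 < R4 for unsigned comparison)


Register state trace:
  MOV R2, 8  → R2 = 8
  MOV R4, 98  → R4 = 98
  CMP R2, R4  → unsigned 8 - 98: borrow occurs
  8 < 98, so CF = 1
CF = 1

1


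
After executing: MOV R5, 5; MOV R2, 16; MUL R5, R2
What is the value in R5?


Register state trace:
  MOV R5, 5  → R5 = 5
  MOV R2, 16  → R2 = 16
  MUL R5, R2  → R5 = 5 * 16 = 80
Final: R5 = 80

80


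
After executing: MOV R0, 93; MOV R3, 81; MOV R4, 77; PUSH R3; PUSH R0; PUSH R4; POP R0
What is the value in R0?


Stack trace (top is rightmost):
  MOV R0, 93  → R0 = 93
  MOV R3, 81  → R3 = 81
  MOV R4, 77  → R4 = 77
  PUSH R3  → stack: [81]
  PUSH R0  → stack: [81, 93]
  PUSH R4  → stack: [81, 93, 77]
  POP R0  → R0 = 77, stack: [81, 93]
Final: R0 = 77

77


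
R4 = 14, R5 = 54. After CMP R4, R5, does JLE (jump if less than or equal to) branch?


Trace:
  R4 = 14, R5 = 54
  CMP R4, R5  → compares 14 vs 54
  JLE checks: is 14 less than or equal to 54?
  14 < 54, so condition is true
Branch taken: Yes

Yes


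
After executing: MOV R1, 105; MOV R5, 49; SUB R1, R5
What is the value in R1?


Register state trace:
  MOV R1, 105  → R1 = 105
  MOV R5, 49  → R5 = 49
  SUB R1, R5  → R1 = 105 - 49 = 56
Final: R1 = 56

56


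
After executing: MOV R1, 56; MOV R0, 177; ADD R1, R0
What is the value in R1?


Register state trace:
  MOV R1, 56  → R1 = 56
  MOV R0, 177  → R0 = 177
  ADD R1, R0  → R1 = 56 + 177 = 233
Final: R1 = 233

233


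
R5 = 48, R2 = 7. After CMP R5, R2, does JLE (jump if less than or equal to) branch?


Trace:
  R5 = 48, R2 = 7
  CMP R5, R2  → compares 48 vs 7
  JLE checks: is 48 less than or equal to 7?
  48 > 7, so condition is false
Branch taken: No

No


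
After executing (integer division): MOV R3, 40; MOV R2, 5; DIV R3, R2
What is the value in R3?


Register state trace:
  MOV R3, 40  → R3 = 40
  MOV R2, 5  → R2 = 5
  DIV R3, R2  → R3 = 40 // 5 = 8
Final: R3 = 8

8


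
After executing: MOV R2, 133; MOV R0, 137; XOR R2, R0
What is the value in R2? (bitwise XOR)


Register state trace:
  MOV R2, 133  → R2 = 133 (0b10000101)
  MOV R0, 137  → R0 = 137 (0b10001001)
  XOR R2, R0  → R2 = 133 XOR 137 = 12 (0b00001100)
Final: R2 = 12

12


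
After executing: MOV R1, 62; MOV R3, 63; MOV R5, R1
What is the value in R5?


Register state trace:
  MOV R1, 62  → R1 = 62
  MOV R3, 63  → R3 = 63
  MOV R5, R1  → R5 = 62
Final: R5 = 62

62


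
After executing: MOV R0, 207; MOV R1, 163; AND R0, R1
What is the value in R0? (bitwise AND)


Register state trace:
  MOV R0, 207  → R0 = 207 (0b11001111)
  MOV R1, 163  → R1 = 163 (0b10100011)
  AND R0, R1  → R0 = 207 AND 163 = 131 (0b10000011)
Final: R0 = 131

131


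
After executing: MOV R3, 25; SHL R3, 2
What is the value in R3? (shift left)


Register state trace:
  MOV R3, 25  → R3 = 25
  SHL R3, 2  → R3 = 25 << 2 = 25 * 2^2 = 100
Final: R3 = 100

100


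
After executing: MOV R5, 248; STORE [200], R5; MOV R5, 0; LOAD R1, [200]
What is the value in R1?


Register and memory trace:
  MOV R5, 248  → R5 = 248
  STORE [200], R5  → mem[200] = 248
  MOV R5, 0  → R5 = 0
  LOAD R1, [200]  → R1 = mem[200] = 248
Final: R1 = 248

248


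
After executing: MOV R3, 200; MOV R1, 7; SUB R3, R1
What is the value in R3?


Register state trace:
  MOV R3, 200  → R3 = 200
  MOV R1, 7  → R1 = 7
  SUB R3, R1  → R3 = 200 - 7 = 193
Final: R3 = 193

193


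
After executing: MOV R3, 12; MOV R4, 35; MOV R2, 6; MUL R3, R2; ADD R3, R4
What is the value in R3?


Register state trace:
  MOV R3, 12  → R3 = 12
  MOV R4, 35  → R4 = 35
  MOV R2, 6  → R2 = 6
  MUL R3, R2  → R3 = 12 * 6 = 72
  ADD R3, R4  → R3 = 72 + 35 = 107
Final: R3 = 107

107


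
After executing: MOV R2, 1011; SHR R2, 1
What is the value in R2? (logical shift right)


Register state trace:
  MOV R2, 1011  → R2 = 1011
  SHR R2, 1  → R2 = 1011 >> 1 = 1011 // 2^1 = 505
Final: R2 = 505

505


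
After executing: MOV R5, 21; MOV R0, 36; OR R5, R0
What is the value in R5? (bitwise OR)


Register state trace:
  MOV R5, 21  → R5 = 21 (0b00010101)
  MOV R0, 36  → R0 = 36 (0b00100100)
  OR R5, R0   → R5 = 21 OR 36 = 53 (0b00110101)
Final: R5 = 53

53


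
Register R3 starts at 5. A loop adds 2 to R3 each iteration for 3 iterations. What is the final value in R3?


Starting value: R3 = 5
  Iter 1: R3 = 5 + 2 = 7
  Iter 2: R3 = 7 + 2 = 9
  Iter 3: R3 = 9 + 2 = 11
Final: R3 = 11

11


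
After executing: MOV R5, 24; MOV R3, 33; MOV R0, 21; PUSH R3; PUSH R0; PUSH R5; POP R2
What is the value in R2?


Stack trace (top is rightmost):
  MOV R5, 24  → R5 = 24
  MOV R3, 33  → R3 = 33
  MOV R0, 21  → R0 = 21
  PUSH R3  → stack: [33]
  PUSH R0  → stack: [33, 21]
  PUSH R5  → stack: [33, 21, 24]
  POP R2  → R2 = 24, stack: [33, 21]
Final: R2 = 24

24


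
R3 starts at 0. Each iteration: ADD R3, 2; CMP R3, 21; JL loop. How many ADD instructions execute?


Loop trace (R3 starts at 0, target 21, step 2):
  ADD #1: R3 = 0 + 2 = 2  → 2 < 21, loop
  ADD #2: R3 = 2 + 2 = 4  → 4 < 21, loop
  ADD #3: R3 = 4 + 2 = 6  → 6 < 21, loop
  ADD #4: R3 = 6 + 2 = 8  → 8 < 21, loop
  ADD #5: R3 = 8 + 2 = 10  → 10 < 21, loop
  ADD #6: R3 = 10 + 2 = 12  → 12 < 21, loop
  ADD #7: R3 = 12 + 2 = 14  → 14 < 21, loop
  ADD #8: R3 = 14 + 2 = 16  → 16 < 21, loop
  ADD #9: R3 = 16 + 2 = 18  → 18 < 21, loop
  ADD #10: R3 = 18 + 2 = 20  → 20 < 21, loop
  ADD #11: R3 = 20 + 2 = 22  → 22 >= 21, exit
Total ADD instructions: 11

11


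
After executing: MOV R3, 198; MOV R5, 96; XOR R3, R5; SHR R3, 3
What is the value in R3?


Register state trace:
  MOV R3, 198  → R3 = 198 (0b11000110)
  MOV R5, 96  → R5 = 96 (0b01100000)
  XOR R3, R5  → R3 = 198 XOR 96 = 166 (0b10100110)
  SHR R3, 3  → R3 = 166 >> 3 = 20
Final: R3 = 20

20


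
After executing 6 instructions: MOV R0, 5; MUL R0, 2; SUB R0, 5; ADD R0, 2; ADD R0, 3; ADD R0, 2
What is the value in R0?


Register state trace:
  MOV R0, 5  → R0 = 5
  MUL R0, 2  → R0 = 5 * 2 = 10
  SUB R0, 5  → R0 = 10 - 5 = 5
  ADD R0, 2  → R0 = 5 + 2 = 7
  ADD R0, 3  → R0 = 7 + 3 = 10
  ADD R0, 2  → R0 = 10 + 2 = 12
Final: R0 = 12

12


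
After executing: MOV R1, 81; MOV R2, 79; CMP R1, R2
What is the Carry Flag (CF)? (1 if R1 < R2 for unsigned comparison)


Register state trace:
  MOV R1, 81  → R1 = 81
  MOV R2, 79  → R2 = 79
  CMP R1, R2  → unsigned 81 - 79: no borrow
  81 >= 79, so CF = 0
CF = 0

0


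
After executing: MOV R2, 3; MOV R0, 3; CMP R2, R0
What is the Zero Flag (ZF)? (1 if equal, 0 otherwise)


Register state trace:
  MOV R2, 3  → R2 = 3
  MOV R0, 3  → R0 = 3
  CMP R2, R0  → computes 3 - 3 = 0
  Result is zero, so values are equal
ZF = 1

1


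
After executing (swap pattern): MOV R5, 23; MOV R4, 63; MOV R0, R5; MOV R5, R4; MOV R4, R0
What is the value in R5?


Register state trace (swap pattern):
  MOV R5, 23  → R5 = 23
  MOV R4, 63  → R4 = 63
  MOV R0, R5  → R0 = 23  (save R5)
  MOV R5, R4  → R5 = 63  (R5 gets R4's value)
  MOV R4, R0  → R4 = 23  (R4 gets saved value)
Final: R5 = 63

63


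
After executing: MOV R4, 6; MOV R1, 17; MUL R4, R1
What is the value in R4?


Register state trace:
  MOV R4, 6  → R4 = 6
  MOV R1, 17  → R1 = 17
  MUL R4, R1  → R4 = 6 * 17 = 102
Final: R4 = 102

102


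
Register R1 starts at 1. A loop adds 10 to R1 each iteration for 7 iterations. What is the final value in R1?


Starting value: R1 = 1
  Iter 1: R1 = 1 + 10 = 11
  Iter 2: R1 = 11 + 10 = 21
  Iter 3: R1 = 21 + 10 = 31
  Iter 4: R1 = 31 + 10 = 41
  Iter 5: R1 = 41 + 10 = 51
  Iter 6: R1 = 51 + 10 = 61
  Iter 7: R1 = 61 + 10 = 71
Final: R1 = 71

71


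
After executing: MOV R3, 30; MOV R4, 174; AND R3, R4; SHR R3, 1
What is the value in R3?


Register state trace:
  MOV R3, 30  → R3 = 30 (0b00011110)
  MOV R4, 174  → R4 = 174 (0b10101110)
  AND R3, R4  → R3 = 30 AND 174 = 14 (0b00001110)
  SHR R3, 1  → R3 = 14 >> 1 = 7
Final: R3 = 7

7


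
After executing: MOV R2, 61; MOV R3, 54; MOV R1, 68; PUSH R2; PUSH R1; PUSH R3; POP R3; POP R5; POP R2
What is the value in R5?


Stack trace (top is rightmost):
  MOV R2, 61  → R2 = 61
  MOV R3, 54  → R3 = 54
  MOV R1, 68  → R1 = 68
  PUSH R2  → stack: [61]
  PUSH R1  → stack: [61, 68]
  PUSH R3  → stack: [61, 68, 54]
  POP R3  → R3 = 54, stack: [61, 68]
  POP R5  → R5 = 68, stack: [61]
  POP R2  → R2 = 61, stack: []
Final: R5 = 68

68


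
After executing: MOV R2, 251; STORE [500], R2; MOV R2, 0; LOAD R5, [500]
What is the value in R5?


Register and memory trace:
  MOV R2, 251  → R2 = 251
  STORE [500], R2  → mem[500] = 251
  MOV R2, 0  → R2 = 0
  LOAD R5, [500]  → R5 = mem[500] = 251
Final: R5 = 251

251


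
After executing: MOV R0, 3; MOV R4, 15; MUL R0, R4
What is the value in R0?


Register state trace:
  MOV R0, 3  → R0 = 3
  MOV R4, 15  → R4 = 15
  MUL R0, R4  → R0 = 3 * 15 = 45
Final: R0 = 45

45


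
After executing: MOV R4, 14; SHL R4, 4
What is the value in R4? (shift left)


Register state trace:
  MOV R4, 14  → R4 = 14
  SHL R4, 4  → R4 = 14 << 4 = 14 * 2^4 = 224
Final: R4 = 224

224


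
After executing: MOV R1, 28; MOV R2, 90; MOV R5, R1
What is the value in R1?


Register state trace:
  MOV R1, 28  → R1 = 28
  MOV R2, 90  → R2 = 90
  MOV R5, R1  → R5 = 28
Final: R1 = 28

28


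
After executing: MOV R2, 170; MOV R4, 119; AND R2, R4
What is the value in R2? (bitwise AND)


Register state trace:
  MOV R2, 170  → R2 = 170 (0b10101010)
  MOV R4, 119  → R4 = 119 (0b01110111)
  AND R2, R4  → R2 = 170 AND 119 = 34 (0b00100010)
Final: R2 = 34

34


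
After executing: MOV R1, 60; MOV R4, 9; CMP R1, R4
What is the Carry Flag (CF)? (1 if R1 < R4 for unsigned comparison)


Register state trace:
  MOV R1, 60  → R1 = 60
  MOV R4, 9  → R4 = 9
  CMP R1, R4  → unsigned 60 - 9: no borrow
  60 >= 9, so CF = 0
CF = 0

0


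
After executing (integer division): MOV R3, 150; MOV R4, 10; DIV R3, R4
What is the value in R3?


Register state trace:
  MOV R3, 150  → R3 = 150
  MOV R4, 10  → R4 = 10
  DIV R3, R4  → R3 = 150 // 10 = 15
Final: R3 = 15

15


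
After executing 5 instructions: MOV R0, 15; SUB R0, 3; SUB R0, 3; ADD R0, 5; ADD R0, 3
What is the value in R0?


Register state trace:
  MOV R0, 15  → R0 = 15
  SUB R0, 3  → R0 = 15 - 3 = 12
  SUB R0, 3  → R0 = 12 - 3 = 9
  ADD R0, 5  → R0 = 9 + 5 = 14
  ADD R0, 3  → R0 = 14 + 3 = 17
Final: R0 = 17

17


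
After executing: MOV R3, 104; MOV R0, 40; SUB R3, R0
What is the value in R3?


Register state trace:
  MOV R3, 104  → R3 = 104
  MOV R0, 40  → R0 = 40
  SUB R3, R0  → R3 = 104 - 40 = 64
Final: R3 = 64

64


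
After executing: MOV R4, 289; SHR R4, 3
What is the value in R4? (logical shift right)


Register state trace:
  MOV R4, 289  → R4 = 289
  SHR R4, 3  → R4 = 289 >> 3 = 289 // 2^3 = 36
Final: R4 = 36

36


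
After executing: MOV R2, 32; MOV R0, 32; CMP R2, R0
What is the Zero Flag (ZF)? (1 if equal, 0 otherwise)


Register state trace:
  MOV R2, 32  → R2 = 32
  MOV R0, 32  → R0 = 32
  CMP R2, R0  → computes 32 - 32 = 0
  Result is zero, so values are equal
ZF = 1

1


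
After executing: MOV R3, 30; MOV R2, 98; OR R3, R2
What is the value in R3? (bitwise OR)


Register state trace:
  MOV R3, 30  → R3 = 30 (0b00011110)
  MOV R2, 98  → R2 = 98 (0b01100010)
  OR R3, R2   → R3 = 30 OR 98 = 126 (0b01111110)
Final: R3 = 126

126


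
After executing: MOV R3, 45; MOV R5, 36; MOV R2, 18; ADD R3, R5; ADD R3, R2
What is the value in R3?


Register state trace:
  MOV R3, 45  → R3 = 45
  MOV R5, 36  → R5 = 36
  MOV R2, 18  → R2 = 18
  ADD R3, R5  → R3 = 45 + 36 = 81
  ADD R3, R2  → R3 = 81 + 18 = 99
Final: R3 = 99

99


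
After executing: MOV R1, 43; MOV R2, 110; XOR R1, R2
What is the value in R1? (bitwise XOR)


Register state trace:
  MOV R1, 43  → R1 = 43 (0b00101011)
  MOV R2, 110  → R2 = 110 (0b01101110)
  XOR R1, R2  → R1 = 43 XOR 110 = 69 (0b01000101)
Final: R1 = 69

69


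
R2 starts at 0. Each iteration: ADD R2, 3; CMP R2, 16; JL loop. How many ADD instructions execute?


Loop trace (R2 starts at 0, target 16, step 3):
  ADD #1: R2 = 0 + 3 = 3  → 3 < 16, loop
  ADD #2: R2 = 3 + 3 = 6  → 6 < 16, loop
  ADD #3: R2 = 6 + 3 = 9  → 9 < 16, loop
  ADD #4: R2 = 9 + 3 = 12  → 12 < 16, loop
  ADD #5: R2 = 12 + 3 = 15  → 15 < 16, loop
  ADD #6: R2 = 15 + 3 = 18  → 18 >= 16, exit
Total ADD instructions: 6

6


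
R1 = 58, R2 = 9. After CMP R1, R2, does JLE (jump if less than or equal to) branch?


Trace:
  R1 = 58, R2 = 9
  CMP R1, R2  → compares 58 vs 9
  JLE checks: is 58 less than or equal to 9?
  58 > 9, so condition is false
Branch taken: No

No


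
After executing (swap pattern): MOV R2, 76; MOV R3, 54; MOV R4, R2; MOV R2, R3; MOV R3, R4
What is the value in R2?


Register state trace (swap pattern):
  MOV R2, 76  → R2 = 76
  MOV R3, 54  → R3 = 54
  MOV R4, R2  → R4 = 76  (save R2)
  MOV R2, R3  → R2 = 54  (R2 gets R3's value)
  MOV R3, R4  → R3 = 76  (R3 gets saved value)
Final: R2 = 54

54


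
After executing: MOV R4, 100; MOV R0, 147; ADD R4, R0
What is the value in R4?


Register state trace:
  MOV R4, 100  → R4 = 100
  MOV R0, 147  → R0 = 147
  ADD R4, R0  → R4 = 100 + 147 = 247
Final: R4 = 247

247


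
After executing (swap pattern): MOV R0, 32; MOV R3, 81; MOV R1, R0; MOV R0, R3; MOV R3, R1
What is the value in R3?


Register state trace (swap pattern):
  MOV R0, 32  → R0 = 32
  MOV R3, 81  → R3 = 81
  MOV R1, R0  → R1 = 32  (save R0)
  MOV R0, R3  → R0 = 81  (R0 gets R3's value)
  MOV R3, R1  → R3 = 32  (R3 gets saved value)
Final: R3 = 32

32


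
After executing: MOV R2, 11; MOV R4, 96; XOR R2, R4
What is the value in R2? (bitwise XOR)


Register state trace:
  MOV R2, 11  → R2 = 11 (0b00001011)
  MOV R4, 96  → R4 = 96 (0b01100000)
  XOR R2, R4  → R2 = 11 XOR 96 = 107 (0b01101011)
Final: R2 = 107

107


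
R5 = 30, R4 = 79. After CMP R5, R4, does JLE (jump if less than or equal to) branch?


Trace:
  R5 = 30, R4 = 79
  CMP R5, R4  → compares 30 vs 79
  JLE checks: is 30 less than or equal to 79?
  30 < 79, so condition is true
Branch taken: Yes

Yes


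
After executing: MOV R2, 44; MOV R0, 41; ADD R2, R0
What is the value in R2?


Register state trace:
  MOV R2, 44  → R2 = 44
  MOV R0, 41  → R0 = 41
  ADD R2, R0  → R2 = 44 + 41 = 85
Final: R2 = 85

85


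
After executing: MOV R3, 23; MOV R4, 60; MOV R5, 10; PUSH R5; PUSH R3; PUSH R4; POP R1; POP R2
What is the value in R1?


Stack trace (top is rightmost):
  MOV R3, 23  → R3 = 23
  MOV R4, 60  → R4 = 60
  MOV R5, 10  → R5 = 10
  PUSH R5  → stack: [10]
  PUSH R3  → stack: [10, 23]
  PUSH R4  → stack: [10, 23, 60]
  POP R1  → R1 = 60, stack: [10, 23]
  POP R2  → R2 = 23, stack: [10]
Final: R1 = 60

60


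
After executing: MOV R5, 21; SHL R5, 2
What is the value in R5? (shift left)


Register state trace:
  MOV R5, 21  → R5 = 21
  SHL R5, 2  → R5 = 21 << 2 = 21 * 2^2 = 84
Final: R5 = 84

84


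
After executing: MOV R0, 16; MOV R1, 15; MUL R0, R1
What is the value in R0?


Register state trace:
  MOV R0, 16  → R0 = 16
  MOV R1, 15  → R1 = 15
  MUL R0, R1  → R0 = 16 * 15 = 240
Final: R0 = 240

240


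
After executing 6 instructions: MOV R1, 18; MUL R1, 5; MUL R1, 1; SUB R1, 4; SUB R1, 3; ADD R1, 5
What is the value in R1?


Register state trace:
  MOV R1, 18  → R1 = 18
  MUL R1, 5  → R1 = 18 * 5 = 90
  MUL R1, 1  → R1 = 90 * 1 = 90
  SUB R1, 4  → R1 = 90 - 4 = 86
  SUB R1, 3  → R1 = 86 - 3 = 83
  ADD R1, 5  → R1 = 83 + 5 = 88
Final: R1 = 88

88


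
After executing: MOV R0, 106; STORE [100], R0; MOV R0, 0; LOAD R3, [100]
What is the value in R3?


Register and memory trace:
  MOV R0, 106  → R0 = 106
  STORE [100], R0  → mem[100] = 106
  MOV R0, 0  → R0 = 0
  LOAD R3, [100]  → R3 = mem[100] = 106
Final: R3 = 106

106


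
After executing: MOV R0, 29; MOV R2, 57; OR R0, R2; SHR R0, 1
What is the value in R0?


Register state trace:
  MOV R0, 29  → R0 = 29 (0b00011101)
  MOV R2, 57  → R2 = 57 (0b00111001)
  OR R0, R2  → R0 = 29 OR 57 = 61 (0b00111101)
  SHR R0, 1  → R0 = 61 >> 1 = 30
Final: R0 = 30

30


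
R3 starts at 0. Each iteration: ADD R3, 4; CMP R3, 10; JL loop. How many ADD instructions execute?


Loop trace (R3 starts at 0, target 10, step 4):
  ADD #1: R3 = 0 + 4 = 4  → 4 < 10, loop
  ADD #2: R3 = 4 + 4 = 8  → 8 < 10, loop
  ADD #3: R3 = 8 + 4 = 12  → 12 >= 10, exit
Total ADD instructions: 3

3


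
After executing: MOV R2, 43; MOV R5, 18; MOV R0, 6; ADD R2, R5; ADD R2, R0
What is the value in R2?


Register state trace:
  MOV R2, 43  → R2 = 43
  MOV R5, 18  → R5 = 18
  MOV R0, 6  → R0 = 6
  ADD R2, R5  → R2 = 43 + 18 = 61
  ADD R2, R0  → R2 = 61 + 6 = 67
Final: R2 = 67

67


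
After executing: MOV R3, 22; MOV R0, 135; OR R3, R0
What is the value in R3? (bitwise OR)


Register state trace:
  MOV R3, 22  → R3 = 22 (0b00010110)
  MOV R0, 135  → R0 = 135 (0b10000111)
  OR R3, R0   → R3 = 22 OR 135 = 151 (0b10010111)
Final: R3 = 151

151


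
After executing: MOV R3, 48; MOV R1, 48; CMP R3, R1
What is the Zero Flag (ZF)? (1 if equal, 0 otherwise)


Register state trace:
  MOV R3, 48  → R3 = 48
  MOV R1, 48  → R1 = 48
  CMP R3, R1  → computes 48 - 48 = 0
  Result is zero, so values are equal
ZF = 1

1


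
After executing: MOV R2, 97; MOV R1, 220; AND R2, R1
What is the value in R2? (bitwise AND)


Register state trace:
  MOV R2, 97  → R2 = 97 (0b01100001)
  MOV R1, 220  → R1 = 220 (0b11011100)
  AND R2, R1  → R2 = 97 AND 220 = 64 (0b01000000)
Final: R2 = 64

64


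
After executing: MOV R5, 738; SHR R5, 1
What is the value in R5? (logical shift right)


Register state trace:
  MOV R5, 738  → R5 = 738
  SHR R5, 1  → R5 = 738 >> 1 = 738 // 2^1 = 369
Final: R5 = 369

369


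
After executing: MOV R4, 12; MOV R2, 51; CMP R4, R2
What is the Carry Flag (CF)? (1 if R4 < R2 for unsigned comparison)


Register state trace:
  MOV R4, 12  → R4 = 12
  MOV R2, 51  → R2 = 51
  CMP R4, R2  → unsigned 12 - 51: borrow occurs
  12 < 51, so CF = 1
CF = 1

1


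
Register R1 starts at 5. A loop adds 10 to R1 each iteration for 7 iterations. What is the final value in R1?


Starting value: R1 = 5
  Iter 1: R1 = 5 + 10 = 15
  Iter 2: R1 = 15 + 10 = 25
  Iter 3: R1 = 25 + 10 = 35
  Iter 4: R1 = 35 + 10 = 45
  Iter 5: R1 = 45 + 10 = 55
  Iter 6: R1 = 55 + 10 = 65
  Iter 7: R1 = 65 + 10 = 75
Final: R1 = 75

75


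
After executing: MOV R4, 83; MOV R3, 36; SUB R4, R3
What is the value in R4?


Register state trace:
  MOV R4, 83  → R4 = 83
  MOV R3, 36  → R3 = 36
  SUB R4, R3  → R4 = 83 - 36 = 47
Final: R4 = 47

47


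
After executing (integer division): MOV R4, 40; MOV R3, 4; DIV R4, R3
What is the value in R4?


Register state trace:
  MOV R4, 40  → R4 = 40
  MOV R3, 4  → R3 = 4
  DIV R4, R3  → R4 = 40 // 4 = 10
Final: R4 = 10

10


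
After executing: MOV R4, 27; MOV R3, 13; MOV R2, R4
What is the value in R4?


Register state trace:
  MOV R4, 27  → R4 = 27
  MOV R3, 13  → R3 = 13
  MOV R2, R4  → R2 = 27
Final: R4 = 27

27


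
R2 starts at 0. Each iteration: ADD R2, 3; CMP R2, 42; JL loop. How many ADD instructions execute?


Loop trace (R2 starts at 0, target 42, step 3):
  ADD #1: R2 = 0 + 3 = 3  → 3 < 42, loop
  ADD #2: R2 = 3 + 3 = 6  → 6 < 42, loop
  ADD #3: R2 = 6 + 3 = 9  → 9 < 42, loop
  ADD #4: R2 = 9 + 3 = 12  → 12 < 42, loop
  ADD #5: R2 = 12 + 3 = 15  → 15 < 42, loop
  ADD #6: R2 = 15 + 3 = 18  → 18 < 42, loop
  ADD #7: R2 = 18 + 3 = 21  → 21 < 42, loop
  ADD #8: R2 = 21 + 3 = 24  → 24 < 42, loop
  ADD #9: R2 = 24 + 3 = 27  → 27 < 42, loop
  ADD #10: R2 = 27 + 3 = 30  → 30 < 42, loop
  ADD #11: R2 = 30 + 3 = 33  → 33 < 42, loop
  ADD #12: R2 = 33 + 3 = 36  → 36 < 42, loop
  ADD #13: R2 = 36 + 3 = 39  → 39 < 42, loop
  ADD #14: R2 = 39 + 3 = 42  → 42 >= 42, exit
Total ADD instructions: 14

14
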